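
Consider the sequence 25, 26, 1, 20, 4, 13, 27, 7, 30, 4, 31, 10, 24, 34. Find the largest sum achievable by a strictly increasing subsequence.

173

Let S[i] be the best sum of a strictly increasing subsequence ending at i:
i:       1   2   3   4   5   6   7   8   9  10  11  12  13  14
a[i]:   25  26   1  20   4  13  27   7  30   4  31  10  24  34
S:      25  51   1  21   5  18  78  12 108   5 139  22  46 173
Maximum is 173 (e.g. 25 + 26 + 27 + 30 + 31 + 34).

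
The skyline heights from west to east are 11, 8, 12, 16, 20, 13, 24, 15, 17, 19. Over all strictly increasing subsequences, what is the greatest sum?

87

Let S[i] be the best sum of a strictly increasing subsequence ending at i:
i:      1  2  3  4  5  6  7  8  9 10
a[i]:  11  8 12 16 20 13 24 15 17 19
S:     11  8 23 39 59 36 83 51 68 87
Maximum is 87 (e.g. 11 + 12 + 13 + 15 + 17 + 19).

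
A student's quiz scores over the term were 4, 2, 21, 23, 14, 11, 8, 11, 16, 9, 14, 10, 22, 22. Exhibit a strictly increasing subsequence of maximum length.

4, 8, 11, 16, 22

Patience tails give the LIS length; then backtrack through the dp parents:
4 → extends → [4]
2 → replaces 4 → [2]
21 → extends → [2, 21]
23 → extends → [2, 21, 23]
14 → replaces 21 → [2, 14, 23]
11 → replaces 14 → [2, 11, 23]
8 → replaces 11 → [2, 8, 23]
11 → replaces 23 → [2, 8, 11]
16 → extends → [2, 8, 11, 16]
9 → replaces 11 → [2, 8, 9, 16]
14 → replaces 16 → [2, 8, 9, 14]
10 → replaces 14 → [2, 8, 9, 10]
22 → extends → [2, 8, 9, 10, 22]
22 → already a tail → [2, 8, 9, 10, 22]
Length 5; one witness is 4, 8, 11, 16, 22.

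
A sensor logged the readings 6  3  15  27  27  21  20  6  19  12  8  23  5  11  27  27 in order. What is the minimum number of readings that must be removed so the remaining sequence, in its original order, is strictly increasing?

11

Fewest deletions = n − (longest strictly increasing subsequence).
i:      1  2  3  4  5  6  7  8  9 10 11 12 13 14 15 16
a[i]:   6  3 15 27 27 21 20  6 19 12  8 23  5 11 27 27
dp:     1  1  2  3  3  3  3  2  3  3  3  4  2  4  5  5
max dp = 5, so deletions = 16 − 5 = 11.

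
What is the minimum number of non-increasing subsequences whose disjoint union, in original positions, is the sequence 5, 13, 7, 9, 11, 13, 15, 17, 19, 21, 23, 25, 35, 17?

12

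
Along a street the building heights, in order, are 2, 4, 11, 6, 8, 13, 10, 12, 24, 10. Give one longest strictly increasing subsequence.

2, 4, 6, 8, 10, 12, 24

Patience tails give the LIS length; then backtrack through the dp parents:
2 → extends → [2]
4 → extends → [2, 4]
11 → extends → [2, 4, 11]
6 → replaces 11 → [2, 4, 6]
8 → extends → [2, 4, 6, 8]
13 → extends → [2, 4, 6, 8, 13]
10 → replaces 13 → [2, 4, 6, 8, 10]
12 → extends → [2, 4, 6, 8, 10, 12]
24 → extends → [2, 4, 6, 8, 10, 12, 24]
10 → already a tail → [2, 4, 6, 8, 10, 12, 24]
Length 7; one witness is 2, 4, 6, 8, 10, 12, 24.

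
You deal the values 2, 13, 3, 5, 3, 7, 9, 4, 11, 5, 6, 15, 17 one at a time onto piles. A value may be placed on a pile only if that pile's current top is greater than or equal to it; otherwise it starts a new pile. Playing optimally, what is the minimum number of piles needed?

Place each on the leftmost legal pile:
2 → new pile 1 (tops now [2])
13 → new pile 2 (tops now [2, 13])
3 → pile 2 (tops now [2, 3])
5 → new pile 3 (tops now [2, 3, 5])
3 → pile 2 (tops now [2, 3, 5])
7 → new pile 4 (tops now [2, 3, 5, 7])
9 → new pile 5 (tops now [2, 3, 5, 7, 9])
4 → pile 3 (tops now [2, 3, 4, 7, 9])
11 → new pile 6 (tops now [2, 3, 4, 7, 9, 11])
5 → pile 4 (tops now [2, 3, 4, 5, 9, 11])
6 → pile 5 (tops now [2, 3, 4, 5, 6, 11])
15 → new pile 7 (tops now [2, 3, 4, 5, 6, 11, 15])
17 → new pile 8 (tops now [2, 3, 4, 5, 6, 11, 15, 17])
Eight piles.

8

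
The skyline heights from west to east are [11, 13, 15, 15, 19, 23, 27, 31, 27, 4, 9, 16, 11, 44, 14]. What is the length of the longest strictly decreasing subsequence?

4

Negate each value so 'decreasing' becomes 'increasing', then run patience tails on the negated sequence:
-11 → extends → [-11]
-13 → replaces -11 → [-13]
-15 → replaces -13 → [-15]
-15 → already a tail → [-15]
-19 → replaces -15 → [-19]
-23 → replaces -19 → [-23]
-27 → replaces -23 → [-27]
-31 → replaces -27 → [-31]
-27 → extends → [-31, -27]
-4 → extends → [-31, -27, -4]
-9 → replaces -4 → [-31, -27, -9]
-16 → replaces -9 → [-31, -27, -16]
-11 → extends → [-31, -27, -16, -11]
-44 → replaces -31 → [-44, -27, -16, -11]
-14 → replaces -11 → [-44, -27, -16, -14]
Four tails, so the longest strictly decreasing subsequence of the original has length 4.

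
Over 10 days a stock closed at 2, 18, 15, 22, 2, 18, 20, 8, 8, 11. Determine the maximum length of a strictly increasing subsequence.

4

Track the smallest tail for each achievable length (strict):
2 → extends → [2]
18 → extends → [2, 18]
15 → replaces 18 → [2, 15]
22 → extends → [2, 15, 22]
2 → already a tail → [2, 15, 22]
18 → replaces 22 → [2, 15, 18]
20 → extends → [2, 15, 18, 20]
8 → replaces 15 → [2, 8, 18, 20]
8 → already a tail → [2, 8, 18, 20]
11 → replaces 18 → [2, 8, 11, 20]
Four tails, so the longest strictly increasing subsequence has length 4 (e.g. 2, 15, 18, 20).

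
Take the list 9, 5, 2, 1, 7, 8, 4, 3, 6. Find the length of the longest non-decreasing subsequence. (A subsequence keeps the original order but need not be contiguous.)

3

Let dp[i] be the length of the longest such subsequence ending at index i:
i:     1 2 3 4 5 6 7 8 9
a[i]:  9 5 2 1 7 8 4 3 6
dp:    1 1 1 1 2 3 2 2 3
Maximum dp value is 3.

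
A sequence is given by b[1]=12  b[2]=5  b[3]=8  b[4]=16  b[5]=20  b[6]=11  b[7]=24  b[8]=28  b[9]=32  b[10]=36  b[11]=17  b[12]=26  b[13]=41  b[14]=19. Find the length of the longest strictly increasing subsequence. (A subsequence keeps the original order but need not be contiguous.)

Track the smallest tail for each achievable length (strict):
12 → extends → [12]
5 → replaces 12 → [5]
8 → extends → [5, 8]
16 → extends → [5, 8, 16]
20 → extends → [5, 8, 16, 20]
11 → replaces 16 → [5, 8, 11, 20]
24 → extends → [5, 8, 11, 20, 24]
28 → extends → [5, 8, 11, 20, 24, 28]
32 → extends → [5, 8, 11, 20, 24, 28, 32]
36 → extends → [5, 8, 11, 20, 24, 28, 32, 36]
17 → replaces 20 → [5, 8, 11, 17, 24, 28, 32, 36]
26 → replaces 28 → [5, 8, 11, 17, 24, 26, 32, 36]
41 → extends → [5, 8, 11, 17, 24, 26, 32, 36, 41]
19 → replaces 24 → [5, 8, 11, 17, 19, 26, 32, 36, 41]
Nine tails, so the longest strictly increasing subsequence has length 9 (e.g. 5, 8, 16, 20, 24, 28, 32, 36, 41).

9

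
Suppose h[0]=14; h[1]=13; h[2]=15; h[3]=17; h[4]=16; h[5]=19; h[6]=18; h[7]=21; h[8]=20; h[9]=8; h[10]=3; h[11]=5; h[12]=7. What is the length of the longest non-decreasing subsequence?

5

Let dp[i] be the length of the longest such subsequence ending at index i:
i:      0  1  2  3  4  5  6  7  8  9 10 11 12
h[i]:  14 13 15 17 16 19 18 21 20  8  3  5  7
dp:     1  1  2  3  3  4  4  5  5  1  1  2  3
Maximum dp value is 5.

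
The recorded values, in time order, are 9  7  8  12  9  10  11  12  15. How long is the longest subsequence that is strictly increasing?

7

Let dp[i] be the length of the longest such subsequence ending at index i:
i:      1  2  3  4  5  6  7  8  9
a[i]:   9  7  8 12  9 10 11 12 15
dp:     1  1  2  3  3  4  5  6  7
Maximum dp value is 7.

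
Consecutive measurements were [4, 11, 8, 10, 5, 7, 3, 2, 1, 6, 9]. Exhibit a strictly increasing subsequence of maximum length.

Patience tails give the LIS length; then backtrack through the dp parents:
4 → extends → [4]
11 → extends → [4, 11]
8 → replaces 11 → [4, 8]
10 → extends → [4, 8, 10]
5 → replaces 8 → [4, 5, 10]
7 → replaces 10 → [4, 5, 7]
3 → replaces 4 → [3, 5, 7]
2 → replaces 3 → [2, 5, 7]
1 → replaces 2 → [1, 5, 7]
6 → replaces 7 → [1, 5, 6]
9 → extends → [1, 5, 6, 9]
Length 4; one witness is 4, 5, 7, 9.

4, 5, 7, 9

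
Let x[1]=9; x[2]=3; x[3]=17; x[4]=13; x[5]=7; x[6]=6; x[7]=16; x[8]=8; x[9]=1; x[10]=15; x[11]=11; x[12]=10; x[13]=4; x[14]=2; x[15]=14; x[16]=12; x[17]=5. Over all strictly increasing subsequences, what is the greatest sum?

Let S[i] be the best sum of a strictly increasing subsequence ending at i:
i:      1  2  3  4  5  6  7  8  9 10 11 12 13 14 15 16 17
x[i]:   9  3 17 13  7  6 16  8  1 15 11 10  4  2 14 12  5
S:      9  3 26 22 10  9 38 18  1 37 29 28  7  3 43 41 12
Maximum is 43 (e.g. 3 + 7 + 8 + 11 + 14).

43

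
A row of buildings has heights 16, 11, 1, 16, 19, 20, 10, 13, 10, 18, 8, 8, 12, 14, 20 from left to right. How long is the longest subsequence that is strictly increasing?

Let dp[i] be the length of the longest such subsequence ending at index i:
i:      1  2  3  4  5  6  7  8  9 10 11 12 13 14 15
a[i]:  16 11  1 16 19 20 10 13 10 18  8  8 12 14 20
dp:     1  1  1  2  3  4  2  3  2  4  2  2  3  4  5
Maximum dp value is 5.

5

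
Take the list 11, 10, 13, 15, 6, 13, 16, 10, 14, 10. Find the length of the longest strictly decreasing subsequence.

3

Negate each value so 'decreasing' becomes 'increasing', then run patience tails on the negated sequence:
-11 → extends → [-11]
-10 → extends → [-11, -10]
-13 → replaces -11 → [-13, -10]
-15 → replaces -13 → [-15, -10]
-6 → extends → [-15, -10, -6]
-13 → replaces -10 → [-15, -13, -6]
-16 → replaces -15 → [-16, -13, -6]
-10 → replaces -6 → [-16, -13, -10]
-14 → replaces -13 → [-16, -14, -10]
-10 → already a tail → [-16, -14, -10]
Three tails, so the longest strictly decreasing subsequence of the original has length 3.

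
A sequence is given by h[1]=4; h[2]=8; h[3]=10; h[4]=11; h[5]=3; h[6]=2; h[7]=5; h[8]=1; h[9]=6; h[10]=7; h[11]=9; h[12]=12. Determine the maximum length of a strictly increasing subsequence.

6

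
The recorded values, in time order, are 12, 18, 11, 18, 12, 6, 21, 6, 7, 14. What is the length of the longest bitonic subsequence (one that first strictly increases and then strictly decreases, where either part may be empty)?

4

inc[i] = longest strictly increasing subsequence ending at i; dec[i] = longest strictly decreasing subsequence starting at i:
i:      1  2  3  4  5  6  7  8  9 10
a[i]:  12 18 11 18 12  6 21  6  7 14
inc:    1  2  1  2  2  1  3  1  2  3
dec:    3  3  2  3  2  1  2  1  1  1
Best peak at i=2 (value 18): inc=2, dec=3, length 2+3−1 = 4.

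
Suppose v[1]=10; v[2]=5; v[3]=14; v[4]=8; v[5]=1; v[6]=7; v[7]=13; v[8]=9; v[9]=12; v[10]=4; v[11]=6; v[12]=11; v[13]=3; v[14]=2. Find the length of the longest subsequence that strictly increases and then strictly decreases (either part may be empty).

7

inc[i] = longest strictly increasing subsequence ending at i; dec[i] = longest strictly decreasing subsequence starting at i:
i:      1  2  3  4  5  6  7  8  9 10 11 12 13 14
v[i]:  10  5 14  8  1  7 13  9 12  4  6 11  3  2
inc:    1  1  2  2  1  2  3  3  4  2  3  4  2  2
dec:    6  4  6  5  1  4  5  4  4  3  3  3  2  1
Best peak at i=3 (value 14): inc=2, dec=6, length 2+6−1 = 7.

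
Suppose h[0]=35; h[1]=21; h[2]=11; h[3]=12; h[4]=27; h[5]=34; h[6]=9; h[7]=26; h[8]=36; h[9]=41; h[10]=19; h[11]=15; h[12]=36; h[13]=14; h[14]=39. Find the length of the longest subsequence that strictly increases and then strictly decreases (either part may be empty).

inc[i] = longest strictly increasing subsequence ending at i; dec[i] = longest strictly decreasing subsequence starting at i:
i:      0  1  2  3  4  5  6  7  8  9 10 11 12 13 14
h[i]:  35 21 11 12 27 34  9 26 36 41 19 15 36 14 39
inc:    1  1  1  2  3  4  1  3  5  6  3  3  5  3  6
dec:    6  4  2  2  5  5  1  4  4  4  3  2  2  1  1
Best peak at i=9 (value 41): inc=6, dec=4, length 6+4−1 = 9.

9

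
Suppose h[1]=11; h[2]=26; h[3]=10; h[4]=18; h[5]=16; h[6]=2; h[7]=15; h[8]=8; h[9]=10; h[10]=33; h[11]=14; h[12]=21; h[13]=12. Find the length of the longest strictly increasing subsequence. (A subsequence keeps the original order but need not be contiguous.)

Track the smallest tail for each achievable length (strict):
11 → extends → [11]
26 → extends → [11, 26]
10 → replaces 11 → [10, 26]
18 → replaces 26 → [10, 18]
16 → replaces 18 → [10, 16]
2 → replaces 10 → [2, 16]
15 → replaces 16 → [2, 15]
8 → replaces 15 → [2, 8]
10 → extends → [2, 8, 10]
33 → extends → [2, 8, 10, 33]
14 → replaces 33 → [2, 8, 10, 14]
21 → extends → [2, 8, 10, 14, 21]
12 → replaces 14 → [2, 8, 10, 12, 21]
Five tails, so the longest strictly increasing subsequence has length 5 (e.g. 2, 8, 10, 14, 21).

5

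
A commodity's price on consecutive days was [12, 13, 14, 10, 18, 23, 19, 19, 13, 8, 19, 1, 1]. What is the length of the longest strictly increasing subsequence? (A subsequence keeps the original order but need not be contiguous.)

5

Track the smallest tail for each achievable length (strict):
12 → extends → [12]
13 → extends → [12, 13]
14 → extends → [12, 13, 14]
10 → replaces 12 → [10, 13, 14]
18 → extends → [10, 13, 14, 18]
23 → extends → [10, 13, 14, 18, 23]
19 → replaces 23 → [10, 13, 14, 18, 19]
19 → already a tail → [10, 13, 14, 18, 19]
13 → already a tail → [10, 13, 14, 18, 19]
8 → replaces 10 → [8, 13, 14, 18, 19]
19 → already a tail → [8, 13, 14, 18, 19]
1 → replaces 8 → [1, 13, 14, 18, 19]
1 → already a tail → [1, 13, 14, 18, 19]
Five tails, so the longest strictly increasing subsequence has length 5 (e.g. 12, 13, 14, 18, 23).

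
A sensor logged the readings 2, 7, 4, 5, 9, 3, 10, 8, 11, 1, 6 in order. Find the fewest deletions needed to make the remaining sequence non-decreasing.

Fewest deletions = n − (longest non-decreasing subsequence).
i:      1  2  3  4  5  6  7  8  9 10 11
a[i]:   2  7  4  5  9  3 10  8 11  1  6
dp:     1  2  2  3  4  2  5  4  6  1  4
max dp = 6, so deletions = 11 − 6 = 5.

5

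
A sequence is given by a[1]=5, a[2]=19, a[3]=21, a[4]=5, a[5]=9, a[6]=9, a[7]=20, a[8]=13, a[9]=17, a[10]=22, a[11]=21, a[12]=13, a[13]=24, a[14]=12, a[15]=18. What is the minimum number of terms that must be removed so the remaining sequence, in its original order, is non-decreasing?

Fewest deletions = n − (longest non-decreasing subsequence).
i:      1  2  3  4  5  6  7  8  9 10 11 12 13 14 15
a[i]:   5 19 21  5  9  9 20 13 17 22 21 13 24 12 18
dp:     1  2  3  2  3  4  5  5  6  7  7  6  8  5  7
max dp = 8, so deletions = 15 − 8 = 7.

7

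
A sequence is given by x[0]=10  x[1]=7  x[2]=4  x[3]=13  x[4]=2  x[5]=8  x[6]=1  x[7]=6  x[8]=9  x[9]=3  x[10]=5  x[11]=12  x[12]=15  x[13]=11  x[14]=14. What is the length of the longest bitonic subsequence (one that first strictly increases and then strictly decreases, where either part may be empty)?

6

inc[i] = longest strictly increasing subsequence ending at i; dec[i] = longest strictly decreasing subsequence starting at i:
i:      0  1  2  3  4  5  6  7  8  9 10 11 12 13 14
x[i]:  10  7  4 13  2  8  1  6  9  3  5 12 15 11 14
inc:    1  1  1  2  1  2  1  2  3  2  3  4  5  4  5
dec:    5  4  3  4  2  3  1  2  2  1  1  2  2  1  1
Best peak at i=12 (value 15): inc=5, dec=2, length 5+2−1 = 6.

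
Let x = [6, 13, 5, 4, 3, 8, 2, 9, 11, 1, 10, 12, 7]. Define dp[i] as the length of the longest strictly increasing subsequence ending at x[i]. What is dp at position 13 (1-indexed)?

2

dp[i] = 1 + max{dp[j] : j<i, x[j]<x[i]} (or 1 if no such j):
i:      1  2  3  4  5  6  7  8  9 10 11 12 13
x[i]:   6 13  5  4  3  8  2  9 11  1 10 12  7
dp:     1  2  1  1  1  2  1  3  4  1  4  5  2
At index 13 the value is 2.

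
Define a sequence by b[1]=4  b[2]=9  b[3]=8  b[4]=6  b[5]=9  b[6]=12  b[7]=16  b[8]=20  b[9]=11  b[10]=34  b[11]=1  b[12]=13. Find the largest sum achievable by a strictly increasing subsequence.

103

Let S[i] be the best sum of a strictly increasing subsequence ending at i:
i:       1   2   3   4   5   6   7   8   9  10  11  12
b[i]:    4   9   8   6   9  12  16  20  11  34   1  13
S:       4  13  12  10  21  33  49  69  32 103   1  46
Maximum is 103 (e.g. 4 + 8 + 9 + 12 + 16 + 20 + 34).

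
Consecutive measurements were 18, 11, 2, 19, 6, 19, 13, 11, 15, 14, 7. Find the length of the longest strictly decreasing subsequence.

Negate each value so 'decreasing' becomes 'increasing', then run patience tails on the negated sequence:
-18 → extends → [-18]
-11 → extends → [-18, -11]
-2 → extends → [-18, -11, -2]
-19 → replaces -18 → [-19, -11, -2]
-6 → replaces -2 → [-19, -11, -6]
-19 → already a tail → [-19, -11, -6]
-13 → replaces -11 → [-19, -13, -6]
-11 → replaces -6 → [-19, -13, -11]
-15 → replaces -13 → [-19, -15, -11]
-14 → replaces -11 → [-19, -15, -14]
-7 → extends → [-19, -15, -14, -7]
Four tails, so the longest strictly decreasing subsequence of the original has length 4.

4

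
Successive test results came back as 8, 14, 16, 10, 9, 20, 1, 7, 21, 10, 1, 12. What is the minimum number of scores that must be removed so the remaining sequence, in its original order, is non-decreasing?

Fewest deletions = n − (longest non-decreasing subsequence).
Patience tails:
8 → extends → [8]
14 → extends → [8, 14]
16 → extends → [8, 14, 16]
10 → replaces 14 → [8, 10, 16]
9 → replaces 10 → [8, 9, 16]
20 → extends → [8, 9, 16, 20]
1 → replaces 8 → [1, 9, 16, 20]
7 → replaces 9 → [1, 7, 16, 20]
21 → extends → [1, 7, 16, 20, 21]
10 → replaces 16 → [1, 7, 10, 20, 21]
1 → replaces 7 → [1, 1, 10, 20, 21]
12 → replaces 20 → [1, 1, 10, 12, 21]
Longest non-decreasing subsequence has length 5, so deletions = 12 − 5 = 7.

7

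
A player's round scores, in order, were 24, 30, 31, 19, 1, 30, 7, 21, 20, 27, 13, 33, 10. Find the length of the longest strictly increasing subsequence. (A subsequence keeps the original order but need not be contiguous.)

5

Track the smallest tail for each achievable length (strict):
24 → extends → [24]
30 → extends → [24, 30]
31 → extends → [24, 30, 31]
19 → replaces 24 → [19, 30, 31]
1 → replaces 19 → [1, 30, 31]
30 → already a tail → [1, 30, 31]
7 → replaces 30 → [1, 7, 31]
21 → replaces 31 → [1, 7, 21]
20 → replaces 21 → [1, 7, 20]
27 → extends → [1, 7, 20, 27]
13 → replaces 20 → [1, 7, 13, 27]
33 → extends → [1, 7, 13, 27, 33]
10 → replaces 13 → [1, 7, 10, 27, 33]
Five tails, so the longest strictly increasing subsequence has length 5 (e.g. 1, 7, 21, 27, 33).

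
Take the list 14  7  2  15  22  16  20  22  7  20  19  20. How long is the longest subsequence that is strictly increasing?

Track the smallest tail for each achievable length (strict):
14 → extends → [14]
7 → replaces 14 → [7]
2 → replaces 7 → [2]
15 → extends → [2, 15]
22 → extends → [2, 15, 22]
16 → replaces 22 → [2, 15, 16]
20 → extends → [2, 15, 16, 20]
22 → extends → [2, 15, 16, 20, 22]
7 → replaces 15 → [2, 7, 16, 20, 22]
20 → already a tail → [2, 7, 16, 20, 22]
19 → replaces 20 → [2, 7, 16, 19, 22]
20 → replaces 22 → [2, 7, 16, 19, 20]
Five tails, so the longest strictly increasing subsequence has length 5 (e.g. 14, 15, 16, 20, 22).

5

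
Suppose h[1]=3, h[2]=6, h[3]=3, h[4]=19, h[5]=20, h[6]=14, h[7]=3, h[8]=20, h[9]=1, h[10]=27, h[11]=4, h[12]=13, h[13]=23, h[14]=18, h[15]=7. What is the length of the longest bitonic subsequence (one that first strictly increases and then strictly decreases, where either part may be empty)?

inc[i] = longest strictly increasing subsequence ending at i; dec[i] = longest strictly decreasing subsequence starting at i:
i:      1  2  3  4  5  6  7  8  9 10 11 12 13 14 15
h[i]:   3  6  3 19 20 14  3 20  1 27  4 13 23 18  7
inc:    1  2  1  3  4  3  1  4  1  5  2  3  5  4  3
dec:    2  3  2  4  4  3  2  3  1  4  1  2  3  2  1
Best peak at i=10 (value 27): inc=5, dec=4, length 5+4−1 = 8.

8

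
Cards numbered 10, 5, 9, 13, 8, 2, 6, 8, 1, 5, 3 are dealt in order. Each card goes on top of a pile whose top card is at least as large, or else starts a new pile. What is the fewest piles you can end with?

3

Place each on the leftmost legal pile:
10 → new pile 1 (tops now [10])
5 → pile 1 (tops now [5])
9 → new pile 2 (tops now [5, 9])
13 → new pile 3 (tops now [5, 9, 13])
8 → pile 2 (tops now [5, 8, 13])
2 → pile 1 (tops now [2, 8, 13])
6 → pile 2 (tops now [2, 6, 13])
8 → pile 3 (tops now [2, 6, 8])
1 → pile 1 (tops now [1, 6, 8])
5 → pile 2 (tops now [1, 5, 8])
3 → pile 2 (tops now [1, 3, 8])
Three piles.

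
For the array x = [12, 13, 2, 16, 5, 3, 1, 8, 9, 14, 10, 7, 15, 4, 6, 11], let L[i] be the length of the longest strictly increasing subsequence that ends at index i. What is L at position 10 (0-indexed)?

5

dp[i] = 1 + max{dp[j] : j<i, x[j]<x[i]} (or 1 if no such j):
i:      0  1  2  3  4  5  6  7  8  9 10 11 12 13 14 15
x[i]:  12 13  2 16  5  3  1  8  9 14 10  7 15  4  6 11
dp:     1  2  1  3  2  2  1  3  4  5  5  3  6  3  4  6
At index 10 the value is 5.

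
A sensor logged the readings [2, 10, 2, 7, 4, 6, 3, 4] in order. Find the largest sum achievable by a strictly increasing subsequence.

12

Let S[i] be the best sum of a strictly increasing subsequence ending at i:
i:      1  2  3  4  5  6  7  8
a[i]:   2 10  2  7  4  6  3  4
S:      2 12  2  9  6 12  5  9
Maximum is 12 (e.g. 2 + 10).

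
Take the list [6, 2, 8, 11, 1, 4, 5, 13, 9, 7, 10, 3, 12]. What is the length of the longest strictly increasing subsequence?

Let dp[i] be the length of the longest such subsequence ending at index i:
i:      1  2  3  4  5  6  7  8  9 10 11 12 13
a[i]:   6  2  8 11  1  4  5 13  9  7 10  3 12
dp:     1  1  2  3  1  2  3  4  4  4  5  2  6
Maximum dp value is 6.

6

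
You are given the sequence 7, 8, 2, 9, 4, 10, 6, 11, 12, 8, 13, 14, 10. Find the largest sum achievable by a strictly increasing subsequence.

Let S[i] be the best sum of a strictly increasing subsequence ending at i:
i:      1  2  3  4  5  6  7  8  9 10 11 12 13
a[i]:   7  8  2  9  4 10  6 11 12  8 13 14 10
S:      7 15  2 24  6 34 12 45 57 20 70 84 34
Maximum is 84 (e.g. 7 + 8 + 9 + 10 + 11 + 12 + 13 + 14).

84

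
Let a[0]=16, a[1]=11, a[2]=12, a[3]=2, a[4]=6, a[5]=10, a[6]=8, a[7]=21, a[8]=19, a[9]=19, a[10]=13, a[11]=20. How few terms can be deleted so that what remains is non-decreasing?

6

Fewest deletions = n − (longest non-decreasing subsequence).
i:      0  1  2  3  4  5  6  7  8  9 10 11
a[i]:  16 11 12  2  6 10  8 21 19 19 13 20
dp:     1  1  2  1  2  3  3  4  4  5  4  6
max dp = 6, so deletions = 12 − 6 = 6.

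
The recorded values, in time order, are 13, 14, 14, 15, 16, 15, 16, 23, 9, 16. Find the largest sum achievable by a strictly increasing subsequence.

Let S[i] be the best sum of a strictly increasing subsequence ending at i:
i:      1  2  3  4  5  6  7  8  9 10
a[i]:  13 14 14 15 16 15 16 23  9 16
S:     13 27 27 42 58 42 58 81  9 58
Maximum is 81 (e.g. 13 + 14 + 15 + 16 + 23).

81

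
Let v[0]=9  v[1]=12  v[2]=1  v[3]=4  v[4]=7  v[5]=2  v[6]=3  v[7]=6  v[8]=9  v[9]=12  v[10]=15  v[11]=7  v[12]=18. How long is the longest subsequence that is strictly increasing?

8

Track the smallest tail for each achievable length (strict):
9 → extends → [9]
12 → extends → [9, 12]
1 → replaces 9 → [1, 12]
4 → replaces 12 → [1, 4]
7 → extends → [1, 4, 7]
2 → replaces 4 → [1, 2, 7]
3 → replaces 7 → [1, 2, 3]
6 → extends → [1, 2, 3, 6]
9 → extends → [1, 2, 3, 6, 9]
12 → extends → [1, 2, 3, 6, 9, 12]
15 → extends → [1, 2, 3, 6, 9, 12, 15]
7 → replaces 9 → [1, 2, 3, 6, 7, 12, 15]
18 → extends → [1, 2, 3, 6, 7, 12, 15, 18]
Eight tails, so the longest strictly increasing subsequence has length 8 (e.g. 1, 2, 3, 6, 9, 12, 15, 18).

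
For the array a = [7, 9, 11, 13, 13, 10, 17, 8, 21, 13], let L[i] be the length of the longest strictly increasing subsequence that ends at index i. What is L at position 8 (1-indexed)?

dp[i] = 1 + max{dp[j] : j<i, a[j]<a[i]} (or 1 if no such j):
i:      1  2  3  4  5  6  7  8  9 10
a[i]:   7  9 11 13 13 10 17  8 21 13
dp:     1  2  3  4  4  3  5  2  6  4
At index 8 the value is 2.

2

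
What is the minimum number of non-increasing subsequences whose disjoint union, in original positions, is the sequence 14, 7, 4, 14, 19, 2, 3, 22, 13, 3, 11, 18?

4

Place each on the leftmost legal pile:
14 → new pile 1 (tops now [14])
7 → pile 1 (tops now [7])
4 → pile 1 (tops now [4])
14 → new pile 2 (tops now [4, 14])
19 → new pile 3 (tops now [4, 14, 19])
2 → pile 1 (tops now [2, 14, 19])
3 → pile 2 (tops now [2, 3, 19])
22 → new pile 4 (tops now [2, 3, 19, 22])
13 → pile 3 (tops now [2, 3, 13, 22])
3 → pile 2 (tops now [2, 3, 13, 22])
11 → pile 3 (tops now [2, 3, 11, 22])
18 → pile 4 (tops now [2, 3, 11, 18])
Four piles.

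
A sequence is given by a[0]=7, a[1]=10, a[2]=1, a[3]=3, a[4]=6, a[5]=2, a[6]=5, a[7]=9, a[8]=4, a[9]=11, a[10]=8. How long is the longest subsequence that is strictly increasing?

Track the smallest tail for each achievable length (strict):
7 → extends → [7]
10 → extends → [7, 10]
1 → replaces 7 → [1, 10]
3 → replaces 10 → [1, 3]
6 → extends → [1, 3, 6]
2 → replaces 3 → [1, 2, 6]
5 → replaces 6 → [1, 2, 5]
9 → extends → [1, 2, 5, 9]
4 → replaces 5 → [1, 2, 4, 9]
11 → extends → [1, 2, 4, 9, 11]
8 → replaces 9 → [1, 2, 4, 8, 11]
Five tails, so the longest strictly increasing subsequence has length 5 (e.g. 1, 3, 6, 9, 11).

5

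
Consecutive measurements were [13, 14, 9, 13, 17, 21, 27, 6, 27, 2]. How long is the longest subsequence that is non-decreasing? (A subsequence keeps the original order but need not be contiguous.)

Let dp[i] be the length of the longest such subsequence ending at index i:
i:      1  2  3  4  5  6  7  8  9 10
a[i]:  13 14  9 13 17 21 27  6 27  2
dp:     1  2  1  2  3  4  5  1  6  1
Maximum dp value is 6.

6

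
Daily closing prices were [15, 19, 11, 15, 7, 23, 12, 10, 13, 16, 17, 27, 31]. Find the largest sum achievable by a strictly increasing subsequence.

127

Let S[i] be the best sum of a strictly increasing subsequence ending at i:
i:       1   2   3   4   5   6   7   8   9  10  11  12  13
a[i]:   15  19  11  15   7  23  12  10  13  16  17  27  31
S:      15  34  11  26   7  57  23  17  36  52  69  96 127
Maximum is 127 (e.g. 11 + 12 + 13 + 16 + 17 + 27 + 31).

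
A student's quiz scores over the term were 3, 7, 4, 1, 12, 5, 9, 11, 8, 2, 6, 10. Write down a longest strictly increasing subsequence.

3, 4, 5, 9, 11

Patience tails give the LIS length; then backtrack through the dp parents:
3 → extends → [3]
7 → extends → [3, 7]
4 → replaces 7 → [3, 4]
1 → replaces 3 → [1, 4]
12 → extends → [1, 4, 12]
5 → replaces 12 → [1, 4, 5]
9 → extends → [1, 4, 5, 9]
11 → extends → [1, 4, 5, 9, 11]
8 → replaces 9 → [1, 4, 5, 8, 11]
2 → replaces 4 → [1, 2, 5, 8, 11]
6 → replaces 8 → [1, 2, 5, 6, 11]
10 → replaces 11 → [1, 2, 5, 6, 10]
Length 5; one witness is 3, 4, 5, 9, 11.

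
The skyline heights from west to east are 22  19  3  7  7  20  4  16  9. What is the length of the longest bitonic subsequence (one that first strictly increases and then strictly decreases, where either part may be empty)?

5

inc[i] = longest strictly increasing subsequence ending at i; dec[i] = longest strictly decreasing subsequence starting at i:
i:      1  2  3  4  5  6  7  8  9
a[i]:  22 19  3  7  7 20  4 16  9
inc:    1  1  1  2  2  3  2  3  3
dec:    4  3  1  2  2  3  1  2  1
Best peak at i=6 (value 20): inc=3, dec=3, length 3+3−1 = 5.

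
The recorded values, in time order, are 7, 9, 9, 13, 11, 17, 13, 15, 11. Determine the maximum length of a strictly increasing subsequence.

Track the smallest tail for each achievable length (strict):
7 → extends → [7]
9 → extends → [7, 9]
9 → already a tail → [7, 9]
13 → extends → [7, 9, 13]
11 → replaces 13 → [7, 9, 11]
17 → extends → [7, 9, 11, 17]
13 → replaces 17 → [7, 9, 11, 13]
15 → extends → [7, 9, 11, 13, 15]
11 → already a tail → [7, 9, 11, 13, 15]
Five tails, so the longest strictly increasing subsequence has length 5 (e.g. 7, 9, 11, 13, 15).

5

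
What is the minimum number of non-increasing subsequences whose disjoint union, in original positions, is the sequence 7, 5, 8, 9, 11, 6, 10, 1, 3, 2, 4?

4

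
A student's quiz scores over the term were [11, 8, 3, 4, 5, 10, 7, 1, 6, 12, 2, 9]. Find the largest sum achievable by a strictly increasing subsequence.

Let S[i] be the best sum of a strictly increasing subsequence ending at i:
i:      1  2  3  4  5  6  7  8  9 10 11 12
a[i]:  11  8  3  4  5 10  7  1  6 12  2  9
S:     11  8  3  7 12 22 19  1 18 34  3 28
Maximum is 34 (e.g. 3 + 4 + 5 + 10 + 12).

34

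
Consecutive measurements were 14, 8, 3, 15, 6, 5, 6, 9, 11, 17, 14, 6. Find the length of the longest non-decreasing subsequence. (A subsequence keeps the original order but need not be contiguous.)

Let dp[i] be the length of the longest such subsequence ending at index i:
i:      1  2  3  4  5  6  7  8  9 10 11 12
a[i]:  14  8  3 15  6  5  6  9 11 17 14  6
dp:     1  1  1  2  2  2  3  4  5  6  6  4
Maximum dp value is 6.

6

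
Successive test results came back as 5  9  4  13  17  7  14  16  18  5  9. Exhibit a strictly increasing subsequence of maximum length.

Patience tails give the LIS length; then backtrack through the dp parents:
5 → extends → [5]
9 → extends → [5, 9]
4 → replaces 5 → [4, 9]
13 → extends → [4, 9, 13]
17 → extends → [4, 9, 13, 17]
7 → replaces 9 → [4, 7, 13, 17]
14 → replaces 17 → [4, 7, 13, 14]
16 → extends → [4, 7, 13, 14, 16]
18 → extends → [4, 7, 13, 14, 16, 18]
5 → replaces 7 → [4, 5, 13, 14, 16, 18]
9 → replaces 13 → [4, 5, 9, 14, 16, 18]
Length 6; one witness is 5, 9, 13, 14, 16, 18.

5, 9, 13, 14, 16, 18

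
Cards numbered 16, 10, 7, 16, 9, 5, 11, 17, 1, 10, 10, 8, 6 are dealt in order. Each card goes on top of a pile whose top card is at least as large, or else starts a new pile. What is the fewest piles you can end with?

Place each on the leftmost legal pile:
16 → new pile 1 (tops now [16])
10 → pile 1 (tops now [10])
7 → pile 1 (tops now [7])
16 → new pile 2 (tops now [7, 16])
9 → pile 2 (tops now [7, 9])
5 → pile 1 (tops now [5, 9])
11 → new pile 3 (tops now [5, 9, 11])
17 → new pile 4 (tops now [5, 9, 11, 17])
1 → pile 1 (tops now [1, 9, 11, 17])
10 → pile 3 (tops now [1, 9, 10, 17])
10 → pile 3 (tops now [1, 9, 10, 17])
8 → pile 2 (tops now [1, 8, 10, 17])
6 → pile 2 (tops now [1, 6, 10, 17])
Four piles.

4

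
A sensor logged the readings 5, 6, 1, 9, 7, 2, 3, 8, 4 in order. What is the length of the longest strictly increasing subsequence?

Track the smallest tail for each achievable length (strict):
5 → extends → [5]
6 → extends → [5, 6]
1 → replaces 5 → [1, 6]
9 → extends → [1, 6, 9]
7 → replaces 9 → [1, 6, 7]
2 → replaces 6 → [1, 2, 7]
3 → replaces 7 → [1, 2, 3]
8 → extends → [1, 2, 3, 8]
4 → replaces 8 → [1, 2, 3, 4]
Four tails, so the longest strictly increasing subsequence has length 4 (e.g. 5, 6, 7, 8).

4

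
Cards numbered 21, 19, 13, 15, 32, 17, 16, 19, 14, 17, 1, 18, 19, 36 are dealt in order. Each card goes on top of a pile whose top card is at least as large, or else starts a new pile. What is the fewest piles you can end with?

7

The minimum number of non-increasing subsequences covering a sequence equals the length of its longest strictly increasing subsequence.
LIS length is 7 (e.g. 13, 15, 16, 17, 18, 19, 36), so 7 piles are needed.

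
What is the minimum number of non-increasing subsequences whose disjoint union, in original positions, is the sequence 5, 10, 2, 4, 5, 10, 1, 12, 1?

5

The minimum number of non-increasing subsequences covering a sequence equals the length of its longest strictly increasing subsequence.
LIS length is 5 (e.g. 2, 4, 5, 10, 12), so 5 piles are needed.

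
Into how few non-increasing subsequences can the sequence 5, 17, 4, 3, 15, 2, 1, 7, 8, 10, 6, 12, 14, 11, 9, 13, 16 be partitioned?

The minimum number of non-increasing subsequences covering a sequence equals the length of its longest strictly increasing subsequence.
LIS length is 7 (e.g. 5, 7, 8, 10, 12, 14, 16), so 7 piles are needed.

7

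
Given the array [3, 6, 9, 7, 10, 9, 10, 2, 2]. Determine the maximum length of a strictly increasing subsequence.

Let dp[i] be the length of the longest such subsequence ending at index i:
i:      1  2  3  4  5  6  7  8  9
a[i]:   3  6  9  7 10  9 10  2  2
dp:     1  2  3  3  4  4  5  1  1
Maximum dp value is 5.

5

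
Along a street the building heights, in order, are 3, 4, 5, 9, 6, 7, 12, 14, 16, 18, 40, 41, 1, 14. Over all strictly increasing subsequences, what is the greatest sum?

Let S[i] be the best sum of a strictly increasing subsequence ending at i:
i:       1   2   3   4   5   6   7   8   9  10  11  12  13  14
a[i]:    3   4   5   9   6   7  12  14  16  18  40  41   1  14
S:       3   7  12  21  18  25  37  51  67  85 125 166   1  51
Maximum is 166 (e.g. 3 + 4 + 5 + 6 + 7 + 12 + 14 + 16 + 18 + 40 + 41).

166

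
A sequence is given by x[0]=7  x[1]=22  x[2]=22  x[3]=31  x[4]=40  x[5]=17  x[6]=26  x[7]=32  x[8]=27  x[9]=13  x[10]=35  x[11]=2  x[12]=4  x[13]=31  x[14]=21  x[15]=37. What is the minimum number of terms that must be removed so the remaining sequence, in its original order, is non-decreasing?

Fewest deletions = n − (longest non-decreasing subsequence).
i:      0  1  2  3  4  5  6  7  8  9 10 11 12 13 14 15
x[i]:   7 22 22 31 40 17 26 32 27 13 35  2  4 31 21 37
dp:     1  2  3  4  5  2  4  5  5  2  6  1  2  6  3  7
max dp = 7, so deletions = 16 − 7 = 9.

9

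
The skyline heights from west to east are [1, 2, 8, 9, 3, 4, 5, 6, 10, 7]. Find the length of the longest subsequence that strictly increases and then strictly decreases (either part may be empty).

8

inc[i] = longest strictly increasing subsequence ending at i; dec[i] = longest strictly decreasing subsequence starting at i:
i:      1  2  3  4  5  6  7  8  9 10
a[i]:   1  2  8  9  3  4  5  6 10  7
inc:    1  2  3  4  3  4  5  6  7  7
dec:    1  1  2  2  1  1  1  1  2  1
Best peak at i=9 (value 10): inc=7, dec=2, length 7+2−1 = 8.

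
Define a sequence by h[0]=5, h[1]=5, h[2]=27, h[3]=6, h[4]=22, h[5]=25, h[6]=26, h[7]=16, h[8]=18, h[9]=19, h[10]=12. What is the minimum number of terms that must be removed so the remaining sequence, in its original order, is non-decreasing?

5

Fewest deletions = n − (longest non-decreasing subsequence).
i:      0  1  2  3  4  5  6  7  8  9 10
h[i]:   5  5 27  6 22 25 26 16 18 19 12
dp:     1  2  3  3  4  5  6  4  5  6  4
max dp = 6, so deletions = 11 − 6 = 5.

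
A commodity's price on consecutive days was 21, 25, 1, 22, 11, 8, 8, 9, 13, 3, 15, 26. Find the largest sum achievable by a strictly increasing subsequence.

72

Let S[i] be the best sum of a strictly increasing subsequence ending at i:
i:      1  2  3  4  5  6  7  8  9 10 11 12
a[i]:  21 25  1 22 11  8  8  9 13  3 15 26
S:     21 46  1 43 12  9  9 18 31  4 46 72
Maximum is 72 (e.g. 1 + 8 + 9 + 13 + 15 + 26).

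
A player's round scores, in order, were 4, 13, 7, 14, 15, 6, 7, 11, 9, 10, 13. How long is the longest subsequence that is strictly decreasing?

Negate each value so 'decreasing' becomes 'increasing', then run patience tails on the negated sequence:
-4 → extends → [-4]
-13 → replaces -4 → [-13]
-7 → extends → [-13, -7]
-14 → replaces -13 → [-14, -7]
-15 → replaces -14 → [-15, -7]
-6 → extends → [-15, -7, -6]
-7 → already a tail → [-15, -7, -6]
-11 → replaces -7 → [-15, -11, -6]
-9 → replaces -6 → [-15, -11, -9]
-10 → replaces -9 → [-15, -11, -10]
-13 → replaces -11 → [-15, -13, -10]
Three tails, so the longest strictly decreasing subsequence of the original has length 3.

3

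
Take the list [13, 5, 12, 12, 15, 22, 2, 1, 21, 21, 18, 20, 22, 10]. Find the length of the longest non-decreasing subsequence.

Track the smallest tail for each achievable length (allowing ties):
13 → extends → [13]
5 → replaces 13 → [5]
12 → extends → [5, 12]
12 → extends → [5, 12, 12]
15 → extends → [5, 12, 12, 15]
22 → extends → [5, 12, 12, 15, 22]
2 → replaces 5 → [2, 12, 12, 15, 22]
1 → replaces 2 → [1, 12, 12, 15, 22]
21 → replaces 22 → [1, 12, 12, 15, 21]
21 → extends → [1, 12, 12, 15, 21, 21]
18 → replaces 21 → [1, 12, 12, 15, 18, 21]
20 → replaces 21 → [1, 12, 12, 15, 18, 20]
22 → extends → [1, 12, 12, 15, 18, 20, 22]
10 → replaces 12 → [1, 10, 12, 15, 18, 20, 22]
Seven tails, so the longest non-decreasing subsequence has length 7 (e.g. 5, 12, 12, 15, 21, 21, 22).

7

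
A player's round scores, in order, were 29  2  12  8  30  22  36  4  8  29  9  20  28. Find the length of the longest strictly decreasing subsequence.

4

Negate each value so 'decreasing' becomes 'increasing', then run patience tails on the negated sequence:
-29 → extends → [-29]
-2 → extends → [-29, -2]
-12 → replaces -2 → [-29, -12]
-8 → extends → [-29, -12, -8]
-30 → replaces -29 → [-30, -12, -8]
-22 → replaces -12 → [-30, -22, -8]
-36 → replaces -30 → [-36, -22, -8]
-4 → extends → [-36, -22, -8, -4]
-8 → already a tail → [-36, -22, -8, -4]
-29 → replaces -22 → [-36, -29, -8, -4]
-9 → replaces -8 → [-36, -29, -9, -4]
-20 → replaces -9 → [-36, -29, -20, -4]
-28 → replaces -20 → [-36, -29, -28, -4]
Four tails, so the longest strictly decreasing subsequence of the original has length 4.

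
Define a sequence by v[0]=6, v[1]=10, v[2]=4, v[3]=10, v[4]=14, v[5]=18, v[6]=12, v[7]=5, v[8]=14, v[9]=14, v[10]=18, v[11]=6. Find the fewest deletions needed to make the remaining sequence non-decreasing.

Fewest deletions = n − (longest non-decreasing subsequence).
i:      0  1  2  3  4  5  6  7  8  9 10 11
v[i]:   6 10  4 10 14 18 12  5 14 14 18  6
dp:     1  2  1  3  4  5  4  2  5  6  7  3
max dp = 7, so deletions = 12 − 7 = 5.

5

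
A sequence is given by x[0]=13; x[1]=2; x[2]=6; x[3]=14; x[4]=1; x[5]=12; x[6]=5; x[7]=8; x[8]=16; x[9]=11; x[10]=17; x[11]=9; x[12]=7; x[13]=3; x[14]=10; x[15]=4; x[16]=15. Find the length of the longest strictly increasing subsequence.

6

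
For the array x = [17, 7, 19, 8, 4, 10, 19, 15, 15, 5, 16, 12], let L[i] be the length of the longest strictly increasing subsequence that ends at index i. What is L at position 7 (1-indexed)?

dp[i] = 1 + max{dp[j] : j<i, x[j]<x[i]} (or 1 if no such j):
i:      1  2  3  4  5  6  7  8  9 10 11 12
x[i]:  17  7 19  8  4 10 19 15 15  5 16 12
dp:     1  1  2  2  1  3  4  4  4  2  5  4
At index 7 the value is 4.

4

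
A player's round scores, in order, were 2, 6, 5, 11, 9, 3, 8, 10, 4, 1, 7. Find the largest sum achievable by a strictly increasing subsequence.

27

Let S[i] be the best sum of a strictly increasing subsequence ending at i:
i:      1  2  3  4  5  6  7  8  9 10 11
a[i]:   2  6  5 11  9  3  8 10  4  1  7
S:      2  8  7 19 17  5 16 27  9  1 16
Maximum is 27 (e.g. 2 + 6 + 9 + 10).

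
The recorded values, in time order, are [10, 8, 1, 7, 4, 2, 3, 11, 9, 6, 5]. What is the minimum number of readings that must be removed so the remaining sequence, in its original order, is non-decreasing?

Fewest deletions = n − (longest non-decreasing subsequence).
Patience tails:
10 → extends → [10]
8 → replaces 10 → [8]
1 → replaces 8 → [1]
7 → extends → [1, 7]
4 → replaces 7 → [1, 4]
2 → replaces 4 → [1, 2]
3 → extends → [1, 2, 3]
11 → extends → [1, 2, 3, 11]
9 → replaces 11 → [1, 2, 3, 9]
6 → replaces 9 → [1, 2, 3, 6]
5 → replaces 6 → [1, 2, 3, 5]
Longest non-decreasing subsequence has length 4, so deletions = 11 − 4 = 7.

7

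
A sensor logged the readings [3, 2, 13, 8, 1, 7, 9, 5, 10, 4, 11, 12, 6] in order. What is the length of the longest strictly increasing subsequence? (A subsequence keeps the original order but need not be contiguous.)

6

Track the smallest tail for each achievable length (strict):
3 → extends → [3]
2 → replaces 3 → [2]
13 → extends → [2, 13]
8 → replaces 13 → [2, 8]
1 → replaces 2 → [1, 8]
7 → replaces 8 → [1, 7]
9 → extends → [1, 7, 9]
5 → replaces 7 → [1, 5, 9]
10 → extends → [1, 5, 9, 10]
4 → replaces 5 → [1, 4, 9, 10]
11 → extends → [1, 4, 9, 10, 11]
12 → extends → [1, 4, 9, 10, 11, 12]
6 → replaces 9 → [1, 4, 6, 10, 11, 12]
Six tails, so the longest strictly increasing subsequence has length 6 (e.g. 3, 8, 9, 10, 11, 12).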